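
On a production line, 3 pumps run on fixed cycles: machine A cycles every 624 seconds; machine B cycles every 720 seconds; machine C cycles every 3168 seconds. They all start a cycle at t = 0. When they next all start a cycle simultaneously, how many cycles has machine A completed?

They are all back at their starting positions together after one LCM of the periods.
624 = 2^4 × 3 × 13
720 = 2^4 × 3^2 × 5
3168 = 2^5 × 3^2 × 11
LCM(624, 720, 3168) = 2^5 × 3^2 × 5 × 11 × 13 = 205920.
Cycles for period 624: 205920 / 624 = 330.

330 cycles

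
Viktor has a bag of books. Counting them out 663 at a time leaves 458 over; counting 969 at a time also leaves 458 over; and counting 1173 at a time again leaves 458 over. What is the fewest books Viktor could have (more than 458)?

290189

N − 458 must be a common multiple of 663, 969, and 1173.
663 = 3 × 13 × 17
969 = 3 × 17 × 19
1173 = 3 × 17 × 23
LCM(663, 969, 1173) = 3 × 13 × 17 × 19 × 23 = 289731.
Smallest N > 458 is LCM + 458 = 289731 + 458 = 290189.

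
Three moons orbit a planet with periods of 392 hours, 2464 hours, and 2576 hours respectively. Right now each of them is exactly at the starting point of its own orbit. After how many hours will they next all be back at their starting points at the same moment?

396704 hours

They coincide at every common multiple of the periods; the first is the LCM.
392 = 2^3 × 7^2
2464 = 2^5 × 7 × 11
2576 = 2^4 × 7 × 23
LCM(392, 2464, 2576) = 2^5 × 7^2 × 11 × 23 = 396704.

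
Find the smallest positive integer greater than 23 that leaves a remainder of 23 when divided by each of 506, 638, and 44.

29371

N − 23 must be a common multiple of 506, 638, and 44.
506 = 2 × 11 × 23
638 = 2 × 11 × 29
44 = 2^2 × 11
LCM(506, 638, 44) = 2^2 × 11 × 23 × 29 = 29348.
Smallest N > 23 is LCM + 23 = 29348 + 23 = 29371.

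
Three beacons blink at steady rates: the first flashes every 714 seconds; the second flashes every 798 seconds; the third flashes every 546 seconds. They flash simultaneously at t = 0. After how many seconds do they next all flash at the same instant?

176358 seconds

The first simultaneous occurrence is after LCM of the individual periods.
714 = 2 × 3 × 7 × 17
798 = 2 × 3 × 7 × 19
546 = 2 × 3 × 7 × 13
LCM(714, 798, 546) = 2 × 3 × 7 × 13 × 17 × 19 = 176358.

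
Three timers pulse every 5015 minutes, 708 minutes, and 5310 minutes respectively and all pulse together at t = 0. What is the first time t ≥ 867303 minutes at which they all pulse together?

902700 minutes

Joint pulses occur at multiples of LCM(5015, 708, 5310).
5015 = 5 × 17 × 59
708 = 2^2 × 3 × 59
5310 = 2 × 3^2 × 5 × 59
LCM(5015, 708, 5310) = 2^2 × 3^2 × 5 × 17 × 59 = 180540.
Smallest multiple of 180540 that is ≥ 867303: ⌈867303/180540⌉ × 180540 = 5 × 180540 = 902700.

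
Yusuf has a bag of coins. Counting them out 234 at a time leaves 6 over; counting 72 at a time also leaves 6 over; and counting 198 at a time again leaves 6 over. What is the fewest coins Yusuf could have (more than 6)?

10302

N − 6 must be a common multiple of 234, 72, and 198.
234 = 2 × 3^2 × 13
72 = 2^3 × 3^2
198 = 2 × 3^2 × 11
LCM(234, 72, 198) = 2^3 × 3^2 × 11 × 13 = 10296.
Smallest N > 6 is LCM + 6 = 10296 + 6 = 10302.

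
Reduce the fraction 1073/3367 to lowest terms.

1073 = 29 × 37
3367 = 7 × 13 × 37
gcd(1073, 3367) = 37.
Divide numerator and denominator by 37: 1073/3367 = 29/91.

29/91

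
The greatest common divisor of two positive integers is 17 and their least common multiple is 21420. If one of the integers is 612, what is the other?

For two integers, gcd × lcm = product, so the other is (17 × 21420) / 612 = 364140 / 612 = 595.

595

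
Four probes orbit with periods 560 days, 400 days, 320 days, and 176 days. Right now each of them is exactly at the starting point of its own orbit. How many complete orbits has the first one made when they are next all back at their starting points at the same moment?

They are all back at their starting positions together after one LCM of the periods.
560 = 2^4 × 5 × 7
400 = 2^4 × 5^2
320 = 2^6 × 5
176 = 2^4 × 11
LCM(560, 400, 320, 176) = 2^6 × 5^2 × 7 × 11 = 123200.
Orbits for period 560: 123200 / 560 = 220.

220 orbits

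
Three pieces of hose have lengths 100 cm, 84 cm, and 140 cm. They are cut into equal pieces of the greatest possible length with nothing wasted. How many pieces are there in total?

Piece length = gcd(100, 84, 140).
100 = 2^2 × 5^2
84 = 2^2 × 3 × 7
140 = 2^2 × 5 × 7
gcd(100, 84, 140) = 2^2 = 4.
Total pieces = 100/4 + 84/4 + 140/4 = 25 + 21 + 35 = 81.

81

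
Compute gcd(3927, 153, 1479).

51

3927 = 3 × 7 × 11 × 17
153 = 3^2 × 17
1479 = 3 × 17 × 29
gcd(3927, 153, 1479) = 3 × 17 = 51.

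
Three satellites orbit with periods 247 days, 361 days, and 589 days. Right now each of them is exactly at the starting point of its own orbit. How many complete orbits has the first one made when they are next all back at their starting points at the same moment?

589 orbits

The first common completion time is the LCM of the periods.
247 = 13 × 19
361 = 19^2
589 = 19 × 31
LCM(247, 361, 589) = 13 × 19^2 × 31 = 145483.
Orbits for period 247: 145483 / 247 = 589.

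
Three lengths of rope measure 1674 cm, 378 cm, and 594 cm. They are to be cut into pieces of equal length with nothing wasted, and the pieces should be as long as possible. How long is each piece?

54 cm

Each piece length must divide every original length, so the longest possible is gcd(1674, 378, 594).
1674 = 2 × 3^3 × 31
378 = 2 × 3^3 × 7
594 = 2 × 3^3 × 11
gcd(1674, 378, 594) = 2 × 3^3 = 54.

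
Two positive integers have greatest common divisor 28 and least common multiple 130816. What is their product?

For any two positive integers, gcd × lcm = product = 28 × 130816 = 3662848.

3662848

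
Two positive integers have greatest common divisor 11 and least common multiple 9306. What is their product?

For any two positive integers, gcd × lcm = product = 11 × 9306 = 102366.

102366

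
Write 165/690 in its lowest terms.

165 = 3 × 5 × 11
690 = 2 × 3 × 5 × 23
gcd(165, 690) = 3 × 5 = 15.
Divide numerator and denominator by 15: 165/690 = 11/46.

11/46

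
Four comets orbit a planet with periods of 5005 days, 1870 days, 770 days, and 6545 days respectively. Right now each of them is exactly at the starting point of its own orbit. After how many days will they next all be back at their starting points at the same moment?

170170 days

They coincide at every common multiple of the periods; the first is the LCM.
5005 = 5 × 7 × 11 × 13
1870 = 2 × 5 × 11 × 17
770 = 2 × 5 × 7 × 11
6545 = 5 × 7 × 11 × 17
LCM(5005, 1870, 770, 6545) = 2 × 5 × 7 × 11 × 13 × 17 = 170170.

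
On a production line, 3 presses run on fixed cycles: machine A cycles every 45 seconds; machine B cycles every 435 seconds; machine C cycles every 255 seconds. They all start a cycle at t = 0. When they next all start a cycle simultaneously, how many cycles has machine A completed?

493 cycles

All finish a whole number of cycles simultaneously at t = LCM of the periods.
45 = 3^2 × 5
435 = 3 × 5 × 29
255 = 3 × 5 × 17
LCM(45, 435, 255) = 3^2 × 5 × 17 × 29 = 22185.
Cycles for period 45: 22185 / 45 = 493.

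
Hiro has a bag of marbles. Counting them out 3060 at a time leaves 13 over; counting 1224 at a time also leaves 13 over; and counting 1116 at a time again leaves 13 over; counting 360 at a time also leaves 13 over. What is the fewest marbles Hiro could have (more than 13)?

189733

N − 13 must be a common multiple of 3060, 1224, 1116, and 360.
3060 = 2^2 × 3^2 × 5 × 17
1224 = 2^3 × 3^2 × 17
1116 = 2^2 × 3^2 × 31
360 = 2^3 × 3^2 × 5
LCM(3060, 1224, 1116, 360) = 2^3 × 3^2 × 5 × 17 × 31 = 189720.
Smallest N > 13 is LCM + 13 = 189720 + 13 = 189733.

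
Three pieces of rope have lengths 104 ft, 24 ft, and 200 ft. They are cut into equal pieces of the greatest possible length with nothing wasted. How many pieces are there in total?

41

Piece length = gcd(104, 24, 200).
104 = 2^3 × 13
24 = 2^3 × 3
200 = 2^3 × 5^2
gcd(104, 24, 200) = 2^3 = 8.
Total pieces = 104/8 + 24/8 + 200/8 = 13 + 3 + 25 = 41.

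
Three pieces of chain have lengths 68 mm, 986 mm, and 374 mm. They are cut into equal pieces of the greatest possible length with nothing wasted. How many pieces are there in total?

Piece length = gcd(68, 986, 374).
68 = 2^2 × 17
986 = 2 × 17 × 29
374 = 2 × 11 × 17
gcd(68, 986, 374) = 2 × 17 = 34.
Total pieces = 68/34 + 986/34 + 374/34 = 2 + 29 + 11 = 42.

42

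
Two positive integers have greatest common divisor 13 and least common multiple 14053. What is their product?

For any two positive integers, gcd × lcm = product = 13 × 14053 = 182689.

182689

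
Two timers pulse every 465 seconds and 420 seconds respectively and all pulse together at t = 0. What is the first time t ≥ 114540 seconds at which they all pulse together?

117180 seconds

Joint pulses occur at multiples of LCM(465, 420).
465 = 3 × 5 × 31
420 = 2^2 × 3 × 5 × 7
LCM(465, 420) = 2^2 × 3 × 5 × 7 × 31 = 13020.
Smallest multiple of 13020 that is ≥ 114540: ⌈114540/13020⌉ × 13020 = 9 × 13020 = 117180.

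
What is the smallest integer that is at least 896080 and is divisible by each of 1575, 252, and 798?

The integer must be a common multiple of 1575, 252, and 798, so a multiple of their LCM.
1575 = 3^2 × 5^2 × 7
252 = 2^2 × 3^2 × 7
798 = 2 × 3 × 7 × 19
LCM(1575, 252, 798) = 2^2 × 3^2 × 5^2 × 7 × 19 = 119700.
Smallest multiple of 119700 that is ≥ 896080: ⌈896080/119700⌉ × 119700 = 8 × 119700 = 957600.

957600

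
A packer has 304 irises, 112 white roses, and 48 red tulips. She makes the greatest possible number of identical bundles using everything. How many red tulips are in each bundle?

Number of bundles = gcd(304, 112, 48).
304 = 2^4 × 19
112 = 2^4 × 7
48 = 2^4 × 3
gcd(304, 112, 48) = 2^4 = 16.
red tulips per bundle = 48 / 16 = 3.

3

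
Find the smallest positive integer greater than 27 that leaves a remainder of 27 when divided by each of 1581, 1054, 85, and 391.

N − 27 must be a common multiple of 1581, 1054, 85, and 391.
1581 = 3 × 17 × 31
1054 = 2 × 17 × 31
85 = 5 × 17
391 = 17 × 23
LCM(1581, 1054, 85, 391) = 2 × 3 × 5 × 17 × 23 × 31 = 363630.
Smallest N > 27 is LCM + 27 = 363630 + 27 = 363657.

363657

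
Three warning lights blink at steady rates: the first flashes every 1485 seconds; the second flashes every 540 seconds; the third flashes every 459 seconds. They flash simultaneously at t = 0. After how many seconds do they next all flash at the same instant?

100980 seconds

They coincide at every common multiple of the periods; the first is the LCM.
1485 = 3^3 × 5 × 11
540 = 2^2 × 3^3 × 5
459 = 3^3 × 17
LCM(1485, 540, 459) = 2^2 × 3^3 × 5 × 11 × 17 = 100980.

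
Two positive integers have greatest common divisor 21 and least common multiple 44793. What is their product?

For any two positive integers, gcd × lcm = product = 21 × 44793 = 940653.

940653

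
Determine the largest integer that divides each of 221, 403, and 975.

221 = 13 × 17
403 = 13 × 31
975 = 3 × 5^2 × 13
gcd(221, 403, 975) = 13.

13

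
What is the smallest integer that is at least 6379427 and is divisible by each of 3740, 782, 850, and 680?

The integer must be a common multiple of 3740, 782, 850, and 680, so a multiple of their LCM.
3740 = 2^2 × 5 × 11 × 17
782 = 2 × 17 × 23
850 = 2 × 5^2 × 17
680 = 2^3 × 5 × 17
LCM(3740, 782, 850, 680) = 2^3 × 5^2 × 11 × 17 × 23 = 860200.
Smallest multiple of 860200 that is ≥ 6379427: ⌈6379427/860200⌉ × 860200 = 8 × 860200 = 6881600.

6881600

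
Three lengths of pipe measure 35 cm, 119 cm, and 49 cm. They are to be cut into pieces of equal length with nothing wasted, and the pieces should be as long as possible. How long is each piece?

7 cm

The greatest length dividing all of 35, 119, and 49 is their gcd.
35 = 5 × 7
119 = 7 × 17
49 = 7^2
gcd(35, 119, 49) = 7.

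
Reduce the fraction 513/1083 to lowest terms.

9/19

513 = 3^3 × 19
1083 = 3 × 19^2
gcd(513, 1083) = 3 × 19 = 57.
Divide numerator and denominator by 57: 513/1083 = 9/19.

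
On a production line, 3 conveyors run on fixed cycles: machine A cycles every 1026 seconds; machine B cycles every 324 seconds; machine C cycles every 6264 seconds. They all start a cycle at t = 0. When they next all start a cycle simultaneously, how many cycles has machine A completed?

They are all back at their starting positions together after one LCM of the periods.
1026 = 2 × 3^3 × 19
324 = 2^2 × 3^4
6264 = 2^3 × 3^3 × 29
LCM(1026, 324, 6264) = 2^3 × 3^4 × 19 × 29 = 357048.
Cycles for period 1026: 357048 / 1026 = 348.

348 cycles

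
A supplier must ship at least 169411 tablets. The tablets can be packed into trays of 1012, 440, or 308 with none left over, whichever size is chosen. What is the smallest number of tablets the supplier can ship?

212520

The number of tablets must be a common multiple of 1012, 440, and 308, so a multiple of their LCM.
1012 = 2^2 × 11 × 23
440 = 2^3 × 5 × 11
308 = 2^2 × 7 × 11
LCM(1012, 440, 308) = 2^3 × 5 × 7 × 11 × 23 = 70840.
Smallest multiple of 70840 that is ≥ 169411: ⌈169411/70840⌉ × 70840 = 3 × 70840 = 212520.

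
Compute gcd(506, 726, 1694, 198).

22

506 = 2 × 11 × 23
726 = 2 × 3 × 11^2
1694 = 2 × 7 × 11^2
198 = 2 × 3^2 × 11
gcd(506, 726, 1694, 198) = 2 × 11 = 22.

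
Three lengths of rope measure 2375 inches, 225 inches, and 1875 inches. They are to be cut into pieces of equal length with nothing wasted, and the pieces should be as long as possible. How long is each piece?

25 inches

The greatest length dividing all of 2375, 225, and 1875 is their gcd.
2375 = 5^3 × 19
225 = 3^2 × 5^2
1875 = 3 × 5^4
gcd(2375, 225, 1875) = 5^2 = 25.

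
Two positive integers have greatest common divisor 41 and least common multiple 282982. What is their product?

For any two positive integers, gcd × lcm = product = 41 × 282982 = 11602262.

11602262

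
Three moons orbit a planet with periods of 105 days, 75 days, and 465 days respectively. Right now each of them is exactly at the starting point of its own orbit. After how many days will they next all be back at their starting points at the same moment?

16275 days

The first simultaneous occurrence is after LCM of the individual periods.
105 = 3 × 5 × 7
75 = 3 × 5^2
465 = 3 × 5 × 31
LCM(105, 75, 465) = 3 × 5^2 × 7 × 31 = 16275.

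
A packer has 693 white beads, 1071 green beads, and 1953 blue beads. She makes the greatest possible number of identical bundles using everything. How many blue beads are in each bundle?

Number of bundles = gcd(693, 1071, 1953).
693 = 3^2 × 7 × 11
1071 = 3^2 × 7 × 17
1953 = 3^2 × 7 × 31
gcd(693, 1071, 1953) = 3^2 × 7 = 63.
blue beads per bundle = 1953 / 63 = 31.

31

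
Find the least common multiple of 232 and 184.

5336

232 = 2^3 × 29
184 = 2^3 × 23
LCM(232, 184) = 2^3 × 23 × 29 = 5336.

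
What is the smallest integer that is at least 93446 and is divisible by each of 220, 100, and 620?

102300

The integer must be a common multiple of 220, 100, and 620, so a multiple of their LCM.
220 = 2^2 × 5 × 11
100 = 2^2 × 5^2
620 = 2^2 × 5 × 31
LCM(220, 100, 620) = 2^2 × 5^2 × 11 × 31 = 34100.
Smallest multiple of 34100 that is ≥ 93446: ⌈93446/34100⌉ × 34100 = 3 × 34100 = 102300.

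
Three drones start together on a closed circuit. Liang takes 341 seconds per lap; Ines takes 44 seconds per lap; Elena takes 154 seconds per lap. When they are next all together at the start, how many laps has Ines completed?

217 laps

All finish a whole number of cycles simultaneously at t = LCM of the periods.
341 = 11 × 31
44 = 2^2 × 11
154 = 2 × 7 × 11
LCM(341, 44, 154) = 2^2 × 7 × 11 × 31 = 9548.
Laps for period 44: 9548 / 44 = 217.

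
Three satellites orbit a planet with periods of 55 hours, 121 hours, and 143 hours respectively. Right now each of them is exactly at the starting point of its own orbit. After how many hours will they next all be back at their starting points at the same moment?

7865 hours

We need the least common multiple of the intervals.
55 = 5 × 11
121 = 11^2
143 = 11 × 13
LCM(55, 121, 143) = 5 × 11^2 × 13 = 7865.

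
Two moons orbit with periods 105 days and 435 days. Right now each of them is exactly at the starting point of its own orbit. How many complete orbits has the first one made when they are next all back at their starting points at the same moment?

29 orbits

The first common completion time is the LCM of the periods.
105 = 3 × 5 × 7
435 = 3 × 5 × 29
LCM(105, 435) = 3 × 5 × 7 × 29 = 3045.
Orbits for period 105: 3045 / 105 = 29.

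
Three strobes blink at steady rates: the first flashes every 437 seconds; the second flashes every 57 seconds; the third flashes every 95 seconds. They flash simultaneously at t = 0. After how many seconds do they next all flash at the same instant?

We need the least common multiple of the intervals.
437 = 19 × 23
57 = 3 × 19
95 = 5 × 19
LCM(437, 57, 95) = 3 × 5 × 19 × 23 = 6555.

6555 seconds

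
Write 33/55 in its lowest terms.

3/5

33 = 3 × 11
55 = 5 × 11
gcd(33, 55) = 11.
Divide numerator and denominator by 11: 33/55 = 3/5.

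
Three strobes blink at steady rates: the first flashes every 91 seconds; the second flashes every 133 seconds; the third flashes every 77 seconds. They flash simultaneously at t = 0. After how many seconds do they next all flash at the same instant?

The first simultaneous occurrence is after LCM of the individual periods.
91 = 7 × 13
133 = 7 × 19
77 = 7 × 11
LCM(91, 133, 77) = 7 × 11 × 13 × 19 = 19019.

19019 seconds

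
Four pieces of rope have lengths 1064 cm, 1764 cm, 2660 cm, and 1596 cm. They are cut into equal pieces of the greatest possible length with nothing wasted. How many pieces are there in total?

Piece length = gcd(1064, 1764, 2660, 1596).
1064 = 2^3 × 7 × 19
1764 = 2^2 × 3^2 × 7^2
2660 = 2^2 × 5 × 7 × 19
1596 = 2^2 × 3 × 7 × 19
gcd(1064, 1764, 2660, 1596) = 2^2 × 7 = 28.
Total pieces = 1064/28 + 1764/28 + 2660/28 + 1596/28 = 38 + 63 + 95 + 57 = 253.

253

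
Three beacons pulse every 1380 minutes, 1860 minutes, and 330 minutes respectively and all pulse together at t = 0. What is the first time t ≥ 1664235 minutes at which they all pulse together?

Joint pulses occur at multiples of LCM(1380, 1860, 330).
1380 = 2^2 × 3 × 5 × 23
1860 = 2^2 × 3 × 5 × 31
330 = 2 × 3 × 5 × 11
LCM(1380, 1860, 330) = 2^2 × 3 × 5 × 11 × 23 × 31 = 470580.
Smallest multiple of 470580 that is ≥ 1664235: ⌈1664235/470580⌉ × 470580 = 4 × 470580 = 1882320.

1882320 minutes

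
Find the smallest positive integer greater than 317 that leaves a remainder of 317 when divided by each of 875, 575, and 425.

N − 317 must be a common multiple of 875, 575, and 425.
875 = 5^3 × 7
575 = 5^2 × 23
425 = 5^2 × 17
LCM(875, 575, 425) = 5^3 × 7 × 17 × 23 = 342125.
Smallest N > 317 is LCM + 317 = 342125 + 317 = 342442.

342442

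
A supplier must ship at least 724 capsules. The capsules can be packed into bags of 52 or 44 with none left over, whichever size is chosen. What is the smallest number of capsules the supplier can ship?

1144

The number of capsules must be a common multiple of 52 and 44, so a multiple of their LCM.
52 = 2^2 × 13
44 = 2^2 × 11
LCM(52, 44) = 2^2 × 11 × 13 = 572.
Smallest multiple of 572 that is ≥ 724: ⌈724/572⌉ × 572 = 2 × 572 = 1144.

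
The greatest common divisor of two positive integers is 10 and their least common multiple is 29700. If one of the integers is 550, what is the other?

For two integers, gcd × lcm = product, so the other is (10 × 29700) / 550 = 297000 / 550 = 540.

540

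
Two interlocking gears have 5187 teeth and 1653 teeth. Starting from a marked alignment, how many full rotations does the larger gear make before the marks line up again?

29 rotations

The first common completion time is the LCM of the periods.
5187 = 3 × 7 × 13 × 19
1653 = 3 × 19 × 29
LCM(5187, 1653) = 3 × 7 × 13 × 19 × 29 = 150423.
Rotations for period 5187: 150423 / 5187 = 29.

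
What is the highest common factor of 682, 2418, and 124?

62

682 = 2 × 11 × 31
2418 = 2 × 3 × 13 × 31
124 = 2^2 × 31
gcd(682, 2418, 124) = 2 × 31 = 62.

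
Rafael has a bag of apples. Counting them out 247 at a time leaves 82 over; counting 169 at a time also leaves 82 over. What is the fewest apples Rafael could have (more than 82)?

N − 82 must be a common multiple of 247 and 169.
247 = 13 × 19
169 = 13^2
LCM(247, 169) = 13^2 × 19 = 3211.
Smallest N > 82 is LCM + 82 = 3211 + 82 = 3293.

3293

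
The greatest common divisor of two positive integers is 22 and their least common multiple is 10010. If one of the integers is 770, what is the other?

For two integers, gcd × lcm = product, so the other is (22 × 10010) / 770 = 220220 / 770 = 286.

286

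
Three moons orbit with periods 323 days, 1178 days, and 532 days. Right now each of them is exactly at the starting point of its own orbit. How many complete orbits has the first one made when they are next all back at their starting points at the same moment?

All finish a whole number of cycles simultaneously at t = LCM of the periods.
323 = 17 × 19
1178 = 2 × 19 × 31
532 = 2^2 × 7 × 19
LCM(323, 1178, 532) = 2^2 × 7 × 17 × 19 × 31 = 280364.
Orbits for period 323: 280364 / 323 = 868.

868 orbits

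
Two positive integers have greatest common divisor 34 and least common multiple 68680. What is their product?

2335120

For any two positive integers, gcd × lcm = product = 34 × 68680 = 2335120.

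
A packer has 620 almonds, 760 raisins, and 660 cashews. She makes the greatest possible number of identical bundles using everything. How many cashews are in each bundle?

33

Number of bundles = gcd(620, 760, 660).
620 = 2^2 × 5 × 31
760 = 2^3 × 5 × 19
660 = 2^2 × 3 × 5 × 11
gcd(620, 760, 660) = 2^2 × 5 = 20.
cashews per bundle = 660 / 20 = 33.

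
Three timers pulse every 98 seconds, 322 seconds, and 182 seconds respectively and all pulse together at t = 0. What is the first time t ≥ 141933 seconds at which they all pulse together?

146510 seconds

Joint pulses occur at multiples of LCM(98, 322, 182).
98 = 2 × 7^2
322 = 2 × 7 × 23
182 = 2 × 7 × 13
LCM(98, 322, 182) = 2 × 7^2 × 13 × 23 = 29302.
Smallest multiple of 29302 that is ≥ 141933: ⌈141933/29302⌉ × 29302 = 5 × 29302 = 146510.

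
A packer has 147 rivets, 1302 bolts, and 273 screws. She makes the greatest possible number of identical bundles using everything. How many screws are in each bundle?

13

Number of bundles = gcd(147, 1302, 273).
147 = 3 × 7^2
1302 = 2 × 3 × 7 × 31
273 = 3 × 7 × 13
gcd(147, 1302, 273) = 3 × 7 = 21.
screws per bundle = 273 / 21 = 13.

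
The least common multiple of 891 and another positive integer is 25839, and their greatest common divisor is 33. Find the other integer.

957

gcd × lcm = product of the two integers, so the other integer is (33 × 25839) / 891 = 957.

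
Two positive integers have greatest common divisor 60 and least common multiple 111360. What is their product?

For any two positive integers, gcd × lcm = product = 60 × 111360 = 6681600.

6681600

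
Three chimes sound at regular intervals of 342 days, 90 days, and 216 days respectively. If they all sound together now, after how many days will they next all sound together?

The first simultaneous occurrence is after LCM of the individual periods.
342 = 2 × 3^2 × 19
90 = 2 × 3^2 × 5
216 = 2^3 × 3^3
LCM(342, 90, 216) = 2^3 × 3^3 × 5 × 19 = 20520.

20520 days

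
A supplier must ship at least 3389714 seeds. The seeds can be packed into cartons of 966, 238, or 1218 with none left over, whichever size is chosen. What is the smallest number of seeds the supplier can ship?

The number of seeds must be a common multiple of 966, 238, and 1218, so a multiple of their LCM.
966 = 2 × 3 × 7 × 23
238 = 2 × 7 × 17
1218 = 2 × 3 × 7 × 29
LCM(966, 238, 1218) = 2 × 3 × 7 × 17 × 23 × 29 = 476238.
Smallest multiple of 476238 that is ≥ 3389714: ⌈3389714/476238⌉ × 476238 = 8 × 476238 = 3809904.

3809904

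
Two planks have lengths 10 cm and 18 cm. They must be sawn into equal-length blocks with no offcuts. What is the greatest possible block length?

2 cm

The block length must divide every plank, so the greatest is gcd(10, 18).
10 = 2 × 5
18 = 2 × 3^2
gcd(10, 18) = 2.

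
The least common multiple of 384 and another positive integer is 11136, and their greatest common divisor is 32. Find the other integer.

928

gcd × lcm = product of the two integers, so the other integer is (32 × 11136) / 384 = 928.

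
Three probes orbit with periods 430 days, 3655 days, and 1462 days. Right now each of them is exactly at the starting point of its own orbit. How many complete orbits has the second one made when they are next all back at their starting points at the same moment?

The first common completion time is the LCM of the periods.
430 = 2 × 5 × 43
3655 = 5 × 17 × 43
1462 = 2 × 17 × 43
LCM(430, 3655, 1462) = 2 × 5 × 17 × 43 = 7310.
Orbits for period 3655: 7310 / 3655 = 2.

2 orbits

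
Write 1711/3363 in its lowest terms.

1711 = 29 × 59
3363 = 3 × 19 × 59
gcd(1711, 3363) = 59.
Divide numerator and denominator by 59: 1711/3363 = 29/57.

29/57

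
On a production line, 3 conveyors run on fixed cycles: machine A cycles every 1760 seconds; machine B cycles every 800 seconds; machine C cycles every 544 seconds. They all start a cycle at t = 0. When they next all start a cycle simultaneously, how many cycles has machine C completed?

275 cycles

They are all back at their starting positions together after one LCM of the periods.
1760 = 2^5 × 5 × 11
800 = 2^5 × 5^2
544 = 2^5 × 17
LCM(1760, 800, 544) = 2^5 × 5^2 × 11 × 17 = 149600.
Cycles for period 544: 149600 / 544 = 275.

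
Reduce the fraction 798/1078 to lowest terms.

57/77

798 = 2 × 3 × 7 × 19
1078 = 2 × 7^2 × 11
gcd(798, 1078) = 2 × 7 = 14.
Divide numerator and denominator by 14: 798/1078 = 57/77.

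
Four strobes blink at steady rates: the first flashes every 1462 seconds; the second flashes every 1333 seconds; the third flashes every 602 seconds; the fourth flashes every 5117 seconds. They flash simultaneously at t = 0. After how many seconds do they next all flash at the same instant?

The first simultaneous occurrence is after LCM of the individual periods.
1462 = 2 × 17 × 43
1333 = 31 × 43
602 = 2 × 7 × 43
5117 = 7 × 17 × 43
LCM(1462, 1333, 602, 5117) = 2 × 7 × 17 × 31 × 43 = 317254.

317254 seconds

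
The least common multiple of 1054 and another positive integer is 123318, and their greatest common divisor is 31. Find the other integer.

3627

gcd × lcm = product of the two integers, so the other integer is (31 × 123318) / 1054 = 3627.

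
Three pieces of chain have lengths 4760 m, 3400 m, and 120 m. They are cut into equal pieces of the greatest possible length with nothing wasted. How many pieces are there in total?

Piece length = gcd(4760, 3400, 120).
4760 = 2^3 × 5 × 7 × 17
3400 = 2^3 × 5^2 × 17
120 = 2^3 × 3 × 5
gcd(4760, 3400, 120) = 2^3 × 5 = 40.
Total pieces = 4760/40 + 3400/40 + 120/40 = 119 + 85 + 3 = 207.

207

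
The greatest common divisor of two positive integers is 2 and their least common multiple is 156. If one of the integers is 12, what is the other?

26

For two integers, gcd × lcm = product, so the other is (2 × 156) / 12 = 312 / 12 = 26.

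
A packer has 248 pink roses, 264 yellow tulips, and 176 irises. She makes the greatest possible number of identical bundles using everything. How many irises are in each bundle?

Number of bundles = gcd(248, 264, 176).
248 = 2^3 × 31
264 = 2^3 × 3 × 11
176 = 2^4 × 11
gcd(248, 264, 176) = 2^3 = 8.
irises per bundle = 176 / 8 = 22.

22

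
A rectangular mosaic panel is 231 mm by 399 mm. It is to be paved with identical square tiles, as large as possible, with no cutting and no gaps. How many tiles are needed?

Tile side = gcd(231, 399).
231 = 3 × 7 × 11
399 = 3 × 7 × 19
gcd(231, 399) = 3 × 7 = 21.
Tiles: (231/21) × (399/21) = 11 × 19 = 209.

209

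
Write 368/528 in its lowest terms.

23/33

368 = 2^4 × 23
528 = 2^4 × 3 × 11
gcd(368, 528) = 2^4 = 16.
Divide numerator and denominator by 16: 368/528 = 23/33.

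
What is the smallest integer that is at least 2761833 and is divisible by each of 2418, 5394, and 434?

The integer must be a common multiple of 2418, 5394, and 434, so a multiple of their LCM.
2418 = 2 × 3 × 13 × 31
5394 = 2 × 3 × 29 × 31
434 = 2 × 7 × 31
LCM(2418, 5394, 434) = 2 × 3 × 7 × 13 × 29 × 31 = 490854.
Smallest multiple of 490854 that is ≥ 2761833: ⌈2761833/490854⌉ × 490854 = 6 × 490854 = 2945124.

2945124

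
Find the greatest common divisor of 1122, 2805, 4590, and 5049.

51

1122 = 2 × 3 × 11 × 17
2805 = 3 × 5 × 11 × 17
4590 = 2 × 3^3 × 5 × 17
5049 = 3^3 × 11 × 17
gcd(1122, 2805, 4590, 5049) = 3 × 17 = 51.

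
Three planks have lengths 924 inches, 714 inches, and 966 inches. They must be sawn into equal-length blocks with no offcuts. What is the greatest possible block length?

42 inches

The block length must divide every plank, so the greatest is gcd(924, 714, 966).
924 = 2^2 × 3 × 7 × 11
714 = 2 × 3 × 7 × 17
966 = 2 × 3 × 7 × 23
gcd(924, 714, 966) = 2 × 3 × 7 = 42.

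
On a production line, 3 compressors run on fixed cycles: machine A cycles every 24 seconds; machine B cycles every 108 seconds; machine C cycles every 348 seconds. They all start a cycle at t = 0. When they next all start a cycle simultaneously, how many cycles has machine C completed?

All finish a whole number of cycles simultaneously at t = LCM of the periods.
24 = 2^3 × 3
108 = 2^2 × 3^3
348 = 2^2 × 3 × 29
LCM(24, 108, 348) = 2^3 × 3^3 × 29 = 6264.
Cycles for period 348: 6264 / 348 = 18.

18 cycles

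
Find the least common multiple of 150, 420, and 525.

150 = 2 × 3 × 5^2
420 = 2^2 × 3 × 5 × 7
525 = 3 × 5^2 × 7
LCM(150, 420, 525) = 2^2 × 3 × 5^2 × 7 = 2100.

2100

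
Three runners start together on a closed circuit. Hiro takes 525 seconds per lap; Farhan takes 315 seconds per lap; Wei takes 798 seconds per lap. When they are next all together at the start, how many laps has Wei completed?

All finish a whole number of cycles simultaneously at t = LCM of the periods.
525 = 3 × 5^2 × 7
315 = 3^2 × 5 × 7
798 = 2 × 3 × 7 × 19
LCM(525, 315, 798) = 2 × 3^2 × 5^2 × 7 × 19 = 59850.
Laps for period 798: 59850 / 798 = 75.

75 laps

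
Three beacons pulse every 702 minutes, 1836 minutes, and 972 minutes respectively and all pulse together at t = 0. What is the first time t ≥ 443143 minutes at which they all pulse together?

Joint pulses occur at multiples of LCM(702, 1836, 972).
702 = 2 × 3^3 × 13
1836 = 2^2 × 3^3 × 17
972 = 2^2 × 3^5
LCM(702, 1836, 972) = 2^2 × 3^5 × 13 × 17 = 214812.
Smallest multiple of 214812 that is ≥ 443143: ⌈443143/214812⌉ × 214812 = 3 × 214812 = 644436.

644436 minutes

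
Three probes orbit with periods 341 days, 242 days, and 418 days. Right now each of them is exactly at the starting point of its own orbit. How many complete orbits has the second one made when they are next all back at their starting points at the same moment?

The first common completion time is the LCM of the periods.
341 = 11 × 31
242 = 2 × 11^2
418 = 2 × 11 × 19
LCM(341, 242, 418) = 2 × 11^2 × 19 × 31 = 142538.
Orbits for period 242: 142538 / 242 = 589.

589 orbits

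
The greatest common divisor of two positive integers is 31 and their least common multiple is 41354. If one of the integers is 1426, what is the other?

For two integers, gcd × lcm = product, so the other is (31 × 41354) / 1426 = 1281974 / 1426 = 899.

899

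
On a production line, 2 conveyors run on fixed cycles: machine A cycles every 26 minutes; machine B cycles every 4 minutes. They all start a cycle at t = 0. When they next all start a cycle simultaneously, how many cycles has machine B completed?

13 cycles

All finish a whole number of cycles simultaneously at t = LCM of the periods.
26 = 2 × 13
4 = 2^2
LCM(26, 4) = 2^2 × 13 = 52.
Cycles for period 4: 52 / 4 = 13.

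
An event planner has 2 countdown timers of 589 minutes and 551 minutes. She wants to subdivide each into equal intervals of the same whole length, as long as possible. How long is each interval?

19 minutes

By the Euclidean algorithm:
589 = 1 × 551 + 38
551 = 14 × 38 + 19
38 = 2 × 19 + 0
gcd(589, 551) = 19.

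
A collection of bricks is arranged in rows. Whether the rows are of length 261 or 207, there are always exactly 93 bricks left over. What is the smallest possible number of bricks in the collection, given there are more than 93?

6096

N − 93 must be a common multiple of 261 and 207.
261 = 3^2 × 29
207 = 3^2 × 23
LCM(261, 207) = 3^2 × 23 × 29 = 6003.
Smallest N > 93 is LCM + 93 = 6003 + 93 = 6096.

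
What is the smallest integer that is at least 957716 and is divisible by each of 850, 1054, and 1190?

The integer must be a common multiple of 850, 1054, and 1190, so a multiple of their LCM.
850 = 2 × 5^2 × 17
1054 = 2 × 17 × 31
1190 = 2 × 5 × 7 × 17
LCM(850, 1054, 1190) = 2 × 5^2 × 7 × 17 × 31 = 184450.
Smallest multiple of 184450 that is ≥ 957716: ⌈957716/184450⌉ × 184450 = 6 × 184450 = 1106700.

1106700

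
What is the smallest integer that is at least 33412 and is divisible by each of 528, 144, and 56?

The integer must be a common multiple of 528, 144, and 56, so a multiple of their LCM.
528 = 2^4 × 3 × 11
144 = 2^4 × 3^2
56 = 2^3 × 7
LCM(528, 144, 56) = 2^4 × 3^2 × 7 × 11 = 11088.
Smallest multiple of 11088 that is ≥ 33412: ⌈33412/11088⌉ × 11088 = 4 × 11088 = 44352.

44352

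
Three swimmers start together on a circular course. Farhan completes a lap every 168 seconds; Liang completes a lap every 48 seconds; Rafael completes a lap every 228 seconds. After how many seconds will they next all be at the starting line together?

The first simultaneous occurrence is after LCM of the individual periods.
168 = 2^3 × 3 × 7
48 = 2^4 × 3
228 = 2^2 × 3 × 19
LCM(168, 48, 228) = 2^4 × 3 × 7 × 19 = 6384.

6384 seconds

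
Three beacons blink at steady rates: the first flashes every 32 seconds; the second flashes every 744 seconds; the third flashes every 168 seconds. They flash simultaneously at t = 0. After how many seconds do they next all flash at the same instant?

They coincide at every common multiple of the periods; the first is the LCM.
32 = 2^5
744 = 2^3 × 3 × 31
168 = 2^3 × 3 × 7
LCM(32, 744, 168) = 2^5 × 3 × 7 × 31 = 20832.

20832 seconds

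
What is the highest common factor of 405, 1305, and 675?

45

405 = 3^4 × 5
1305 = 3^2 × 5 × 29
675 = 3^3 × 5^2
gcd(405, 1305, 675) = 3^2 × 5 = 45.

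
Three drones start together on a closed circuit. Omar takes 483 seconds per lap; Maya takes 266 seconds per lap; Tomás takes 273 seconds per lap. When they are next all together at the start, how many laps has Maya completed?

The first common completion time is the LCM of the periods.
483 = 3 × 7 × 23
266 = 2 × 7 × 19
273 = 3 × 7 × 13
LCM(483, 266, 273) = 2 × 3 × 7 × 13 × 19 × 23 = 238602.
Laps for period 266: 238602 / 266 = 897.

897 laps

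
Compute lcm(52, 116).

52 = 2^2 × 13
116 = 2^2 × 29
LCM(52, 116) = 2^2 × 13 × 29 = 1508.

1508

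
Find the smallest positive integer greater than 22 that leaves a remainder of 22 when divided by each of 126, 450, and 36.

6322

N − 22 must be a common multiple of 126, 450, and 36.
126 = 2 × 3^2 × 7
450 = 2 × 3^2 × 5^2
36 = 2^2 × 3^2
LCM(126, 450, 36) = 2^2 × 3^2 × 5^2 × 7 = 6300.
Smallest N > 22 is LCM + 22 = 6300 + 22 = 6322.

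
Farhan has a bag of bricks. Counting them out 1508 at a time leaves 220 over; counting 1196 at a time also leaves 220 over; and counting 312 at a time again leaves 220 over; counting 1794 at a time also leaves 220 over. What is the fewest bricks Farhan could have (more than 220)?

N − 220 must be a common multiple of 1508, 1196, 312, and 1794.
1508 = 2^2 × 13 × 29
1196 = 2^2 × 13 × 23
312 = 2^3 × 3 × 13
1794 = 2 × 3 × 13 × 23
LCM(1508, 1196, 312, 1794) = 2^3 × 3 × 13 × 23 × 29 = 208104.
Smallest N > 220 is LCM + 220 = 208104 + 220 = 208324.

208324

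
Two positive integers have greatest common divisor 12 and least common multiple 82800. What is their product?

For any two positive integers, gcd × lcm = product = 12 × 82800 = 993600.

993600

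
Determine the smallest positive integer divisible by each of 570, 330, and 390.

81510

570 = 2 × 3 × 5 × 19
330 = 2 × 3 × 5 × 11
390 = 2 × 3 × 5 × 13
LCM(570, 330, 390) = 2 × 3 × 5 × 11 × 13 × 19 = 81510.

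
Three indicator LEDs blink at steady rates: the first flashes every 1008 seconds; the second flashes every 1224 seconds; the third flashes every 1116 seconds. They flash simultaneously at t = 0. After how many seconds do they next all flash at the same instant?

They coincide at every common multiple of the periods; the first is the LCM.
1008 = 2^4 × 3^2 × 7
1224 = 2^3 × 3^2 × 17
1116 = 2^2 × 3^2 × 31
LCM(1008, 1224, 1116) = 2^4 × 3^2 × 7 × 17 × 31 = 531216.

531216 seconds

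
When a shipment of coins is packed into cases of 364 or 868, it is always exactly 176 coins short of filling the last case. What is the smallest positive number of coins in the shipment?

11108

Being 176 short of a full case of size k means N ≡ −176 (mod k), i.e. N + 176 is a multiple of each size.
364 = 2^2 × 7 × 13
868 = 2^2 × 7 × 31
LCM(364, 868) = 2^2 × 7 × 13 × 31 = 11284.
Smallest positive N is 11284 − 176 = 11108.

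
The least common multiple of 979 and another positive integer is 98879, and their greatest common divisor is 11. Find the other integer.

1111

gcd × lcm = product of the two integers, so the other integer is (11 × 98879) / 979 = 1111.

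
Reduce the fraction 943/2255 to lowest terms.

943 = 23 × 41
2255 = 5 × 11 × 41
gcd(943, 2255) = 41.
Divide numerator and denominator by 41: 943/2255 = 23/55.

23/55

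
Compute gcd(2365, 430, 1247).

43

2365 = 5 × 11 × 43
430 = 2 × 5 × 43
1247 = 29 × 43
gcd(2365, 430, 1247) = 43.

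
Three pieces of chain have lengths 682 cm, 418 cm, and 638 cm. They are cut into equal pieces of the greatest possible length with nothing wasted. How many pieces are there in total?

Piece length = gcd(682, 418, 638).
682 = 2 × 11 × 31
418 = 2 × 11 × 19
638 = 2 × 11 × 29
gcd(682, 418, 638) = 2 × 11 = 22.
Total pieces = 682/22 + 418/22 + 638/22 = 31 + 19 + 29 = 79.

79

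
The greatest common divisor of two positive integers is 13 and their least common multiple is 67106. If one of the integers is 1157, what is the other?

For two integers, gcd × lcm = product, so the other is (13 × 67106) / 1157 = 872378 / 1157 = 754.

754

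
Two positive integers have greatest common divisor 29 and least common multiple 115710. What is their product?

For any two positive integers, gcd × lcm = product = 29 × 115710 = 3355590.

3355590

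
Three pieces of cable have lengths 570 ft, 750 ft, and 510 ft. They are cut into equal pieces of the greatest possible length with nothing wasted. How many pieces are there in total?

Piece length = gcd(570, 750, 510).
570 = 2 × 3 × 5 × 19
750 = 2 × 3 × 5^3
510 = 2 × 3 × 5 × 17
gcd(570, 750, 510) = 2 × 3 × 5 = 30.
Total pieces = 570/30 + 750/30 + 510/30 = 19 + 25 + 17 = 61.

61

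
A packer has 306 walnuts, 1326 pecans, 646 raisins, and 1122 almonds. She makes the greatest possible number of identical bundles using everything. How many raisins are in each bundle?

Number of bundles = gcd(306, 1326, 646, 1122).
306 = 2 × 3^2 × 17
1326 = 2 × 3 × 13 × 17
646 = 2 × 17 × 19
1122 = 2 × 3 × 11 × 17
gcd(306, 1326, 646, 1122) = 2 × 17 = 34.
raisins per bundle = 646 / 34 = 19.

19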